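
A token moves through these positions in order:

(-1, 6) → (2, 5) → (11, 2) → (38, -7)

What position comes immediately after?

The jumps are (+3, -1), (+9, -3), (+27, -9) — a geometric progression with ratio 3.
step 4: (38, -7) + (+81, -27) → (119, -34)

(119, -34)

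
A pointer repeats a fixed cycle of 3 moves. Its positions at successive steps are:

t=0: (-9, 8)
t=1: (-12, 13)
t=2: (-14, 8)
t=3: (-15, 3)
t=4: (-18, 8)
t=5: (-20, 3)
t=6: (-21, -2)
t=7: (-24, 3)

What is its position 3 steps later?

(-30, -2)

The moves between consecutive positions are (-3, +5), (-2, -5), (-1, -5), (-3, +5), (-2, -5), (-1, -5), (-3, +5); they repeat the 3-cycle [(-3, +5), (-2, -5), (-1, -5)].
step 8: apply (-2, -5) → (-26, -2)
step 9: apply (-1, -5) → (-27, -7)
step 10: apply (-3, +5) → (-30, -2)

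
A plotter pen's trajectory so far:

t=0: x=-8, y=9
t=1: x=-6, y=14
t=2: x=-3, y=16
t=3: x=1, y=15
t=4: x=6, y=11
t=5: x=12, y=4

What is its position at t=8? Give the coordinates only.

x=36, y=-35

First differences are (+2, +5), (+3, +2), (+4, -1), (+5, -4), (+6, -7); their common second difference is (+1, -3) (constant acceleration).
step 6: x=12, y=4 + (+7, -10) → x=19, y=-6
step 7: x=19, y=-6 + (+8, -13) → x=27, y=-19
step 8: x=27, y=-19 + (+9, -16) → x=36, y=-35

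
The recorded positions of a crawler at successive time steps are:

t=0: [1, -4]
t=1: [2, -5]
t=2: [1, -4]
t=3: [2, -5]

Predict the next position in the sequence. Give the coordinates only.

[1, -4]

The jumps are [+1, -1], [-1, +1], [+1, -1] — a geometric progression with ratio -1.
step 4: [2, -5] + [-1, +1] → [1, -4]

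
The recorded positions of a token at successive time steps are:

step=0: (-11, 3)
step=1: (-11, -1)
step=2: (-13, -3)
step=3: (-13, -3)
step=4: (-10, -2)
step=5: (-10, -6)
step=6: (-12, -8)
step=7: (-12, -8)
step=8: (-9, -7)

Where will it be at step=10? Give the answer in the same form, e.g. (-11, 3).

Differencing gives (+0, -4), (-2, -2), (+0, +0), (+3, +1), (+0, -4), (-2, -2), (+0, +0), (+3, +1). This is the pattern (+0, -4), (-2, -2), (+0, +0), (+3, +1) repeated.
step 9: apply (+0, -4) → (-9, -11)
step 10: apply (-2, -2) → (-11, -13)

(-11, -13)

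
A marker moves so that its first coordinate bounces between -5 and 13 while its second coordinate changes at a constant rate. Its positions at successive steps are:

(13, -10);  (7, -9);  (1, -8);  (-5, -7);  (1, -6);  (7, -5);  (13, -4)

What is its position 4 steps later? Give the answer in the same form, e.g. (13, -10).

(1, 0)

The first coordinate reflects between -5 and 13, moving 6 per step.
  step 7: 13 → 7
  step 8: 7 → 1
  step 9: 1 → -5
  step 10: -5 → 1
The second coordinate changes by +1 each step: at step 10 it is 0.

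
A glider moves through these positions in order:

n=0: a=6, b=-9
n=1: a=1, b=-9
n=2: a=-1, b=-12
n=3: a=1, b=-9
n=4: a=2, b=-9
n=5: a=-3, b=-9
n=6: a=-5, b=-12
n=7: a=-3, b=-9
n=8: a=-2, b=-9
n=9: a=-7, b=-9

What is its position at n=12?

Step-to-step displacements: (-5, +0), (-2, -3), (+2, +3), (+1, +0), (-5, +0), (-2, -3), (+2, +3), (+1, +0), (-5, +0) — a repeating cycle of length 4.
step 10: apply (-2, -3) → a=-9, b=-12
step 11: apply (+2, +3) → a=-7, b=-9
step 12: apply (+1, +0) → a=-6, b=-9

a=-6, b=-9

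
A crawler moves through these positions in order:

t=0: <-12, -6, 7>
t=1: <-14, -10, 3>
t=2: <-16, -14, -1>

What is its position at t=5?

<-22, -26, -13>

Each step adds <-2, -4, -4> to the position.
step 3: <-16, -14, -1> + <-2, -4, -4> → <-18, -18, -5>
step 4: <-18, -18, -5> + <-2, -4, -4> → <-20, -22, -9>
step 5: <-20, -22, -9> + <-2, -4, -4> → <-22, -26, -13>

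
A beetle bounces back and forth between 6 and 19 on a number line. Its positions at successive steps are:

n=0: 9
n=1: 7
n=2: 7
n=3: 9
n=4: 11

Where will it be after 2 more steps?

15

The value reflects between 6 and 19, moving 2 per step.
  step 5: 11 → 13
  step 6: 13 → 15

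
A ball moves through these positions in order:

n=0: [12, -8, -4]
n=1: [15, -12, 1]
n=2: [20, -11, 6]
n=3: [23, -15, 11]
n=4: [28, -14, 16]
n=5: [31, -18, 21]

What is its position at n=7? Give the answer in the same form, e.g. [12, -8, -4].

[39, -21, 31]

Differencing gives [+3, -4, +5], [+5, +1, +5], [+3, -4, +5], [+5, +1, +5], [+3, -4, +5]. This is the pattern [+3, -4, +5], [+5, +1, +5] repeated.
step 6: apply [+5, +1, +5] → [36, -17, 26]
step 7: apply [+3, -4, +5] → [39, -21, 31]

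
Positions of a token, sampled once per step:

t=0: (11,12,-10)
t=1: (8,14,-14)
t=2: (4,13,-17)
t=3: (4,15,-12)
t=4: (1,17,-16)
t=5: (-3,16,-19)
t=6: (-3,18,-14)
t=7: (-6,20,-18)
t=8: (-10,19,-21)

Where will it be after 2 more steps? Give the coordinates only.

Differencing gives (-3,+2,-4), (-4,-1,-3), (+0,+2,+5), (-3,+2,-4), (-4,-1,-3), (+0,+2,+5), (-3,+2,-4), (-4,-1,-3). This is the pattern (-3,+2,-4), (-4,-1,-3), (+0,+2,+5) repeated.
step 9: apply (+0,+2,+5) → (-10,21,-16)
step 10: apply (-3,+2,-4) → (-13,23,-20)

(-13,23,-20)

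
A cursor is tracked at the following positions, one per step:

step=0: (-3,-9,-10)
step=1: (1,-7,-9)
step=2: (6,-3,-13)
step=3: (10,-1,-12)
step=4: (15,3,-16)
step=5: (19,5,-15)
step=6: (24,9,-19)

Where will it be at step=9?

Differencing gives (+4,+2,+1), (+5,+4,-4), (+4,+2,+1), (+5,+4,-4), (+4,+2,+1), (+5,+4,-4). This is the pattern (+4,+2,+1), (+5,+4,-4) repeated.
step 7: apply (+4,+2,+1) → (28,11,-18)
step 8: apply (+5,+4,-4) → (33,15,-22)
step 9: apply (+4,+2,+1) → (37,17,-21)

(37,17,-21)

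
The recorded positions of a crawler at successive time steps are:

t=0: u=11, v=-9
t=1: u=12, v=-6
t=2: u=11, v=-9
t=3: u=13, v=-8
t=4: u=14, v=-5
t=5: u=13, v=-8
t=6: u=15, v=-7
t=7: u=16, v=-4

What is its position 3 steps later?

Step-to-step displacements: (+1, +3), (-1, -3), (+2, +1), (+1, +3), (-1, -3), (+2, +1), (+1, +3) — a repeating cycle of length 3.
step 8: apply (-1, -3) → u=15, v=-7
step 9: apply (+2, +1) → u=17, v=-6
step 10: apply (+1, +3) → u=18, v=-3

u=18, v=-3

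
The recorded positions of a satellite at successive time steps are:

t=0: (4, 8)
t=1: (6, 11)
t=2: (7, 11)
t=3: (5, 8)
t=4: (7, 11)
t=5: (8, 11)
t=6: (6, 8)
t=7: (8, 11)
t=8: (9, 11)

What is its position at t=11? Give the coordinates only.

(10, 11)

The moves between consecutive positions are (+2, +3), (+1, +0), (-2, -3), (+2, +3), (+1, +0), (-2, -3), (+2, +3), (+1, +0); they repeat the 3-cycle [(+2, +3), (+1, +0), (-2, -3)].
step 9: apply (-2, -3) → (7, 8)
step 10: apply (+2, +3) → (9, 11)
step 11: apply (+1, +0) → (10, 11)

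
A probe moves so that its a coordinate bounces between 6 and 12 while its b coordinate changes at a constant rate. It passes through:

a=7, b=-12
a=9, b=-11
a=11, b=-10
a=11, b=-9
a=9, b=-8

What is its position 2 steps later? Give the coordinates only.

The a coordinate reflects between 6 and 12, moving 2 per step.
  step 5: 9 → 7
  step 6: 7 → 7
The b coordinate changes by +1 each step: at step 6 it is -6.

a=7, b=-6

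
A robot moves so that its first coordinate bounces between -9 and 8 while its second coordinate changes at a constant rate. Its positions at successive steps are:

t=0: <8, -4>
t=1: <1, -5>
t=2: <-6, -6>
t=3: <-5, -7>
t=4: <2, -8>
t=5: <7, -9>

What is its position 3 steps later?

<-4, -12>

The first coordinate reflects between -9 and 8, moving 7 per step.
  step 6: 7 → 0
  step 7: 0 → -7
  step 8: -7 → -4
The second coordinate changes by -1 each step: at step 8 it is -12.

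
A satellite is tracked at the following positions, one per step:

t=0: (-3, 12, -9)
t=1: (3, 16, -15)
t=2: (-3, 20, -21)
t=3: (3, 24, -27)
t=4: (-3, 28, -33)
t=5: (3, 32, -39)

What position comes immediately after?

(-3, 36, -45)

The first coordinate repeats the cycle [-3, 3] with period 2; step 6 mod 2 = 0, giving -3.
The second coordinate changes by +4 each step, so at step 6 it is 12 + 6·(4) = 36.
The third coordinate changes by -6 each step, so at step 6 it is -9 + 6·(-6) = -45.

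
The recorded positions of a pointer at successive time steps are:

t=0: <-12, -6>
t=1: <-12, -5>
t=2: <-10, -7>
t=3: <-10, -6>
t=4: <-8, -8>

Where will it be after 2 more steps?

<-6, -9>

Differencing gives <+0, +1>, <+2, -2>, <+0, +1>, <+2, -2>. This is the pattern <+0, +1>, <+2, -2> repeated.
step 5: apply <+0, +1> → <-8, -7>
step 6: apply <+2, -2> → <-6, -9>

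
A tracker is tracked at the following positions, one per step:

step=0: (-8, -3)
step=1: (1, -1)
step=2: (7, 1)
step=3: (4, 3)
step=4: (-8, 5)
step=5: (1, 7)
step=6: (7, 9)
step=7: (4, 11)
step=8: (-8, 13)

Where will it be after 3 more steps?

(4, 19)

First: cycles through -8, 1, 7, 4 every 4 steps. Step 11 lands at position 3 of the cycle → 4.
Second: linear, +2 per step → 19 at step 11.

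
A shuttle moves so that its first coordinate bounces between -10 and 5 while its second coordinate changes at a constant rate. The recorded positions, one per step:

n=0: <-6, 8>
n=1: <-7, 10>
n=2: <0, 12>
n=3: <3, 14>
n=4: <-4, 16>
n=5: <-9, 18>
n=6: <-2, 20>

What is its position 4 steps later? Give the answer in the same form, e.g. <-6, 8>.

The first coordinate reflects between -10 and 5, moving 7 per step.
  step 7: -2 → 5
  step 8: 5 → -2
  step 9: -2 → -9
  step 10: -9 → -4
The second coordinate changes by +2 each step: at step 10 it is 28.

<-4, 28>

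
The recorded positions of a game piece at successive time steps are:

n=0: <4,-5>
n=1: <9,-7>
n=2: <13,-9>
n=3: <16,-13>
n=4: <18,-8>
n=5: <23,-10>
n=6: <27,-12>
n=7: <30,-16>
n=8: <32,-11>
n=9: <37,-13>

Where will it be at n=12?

<46,-14>

Step-to-step displacements: <+5,-2>, <+4,-2>, <+3,-4>, <+2,+5>, <+5,-2>, <+4,-2>, <+3,-4>, <+2,+5>, <+5,-2> — a repeating cycle of length 4.
step 10: apply <+4,-2> → <41,-15>
step 11: apply <+3,-4> → <44,-19>
step 12: apply <+2,+5> → <46,-14>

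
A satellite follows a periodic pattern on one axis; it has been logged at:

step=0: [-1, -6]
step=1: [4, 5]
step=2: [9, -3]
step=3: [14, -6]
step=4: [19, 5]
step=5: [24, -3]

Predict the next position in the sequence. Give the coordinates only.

The first coordinate changes by +5 each step, so at step 6 it is -1 + 6·(5) = 29.
The second coordinate repeats the cycle [-6, 5, -3] with period 3; step 6 mod 3 = 0, giving -6.

[29, -6]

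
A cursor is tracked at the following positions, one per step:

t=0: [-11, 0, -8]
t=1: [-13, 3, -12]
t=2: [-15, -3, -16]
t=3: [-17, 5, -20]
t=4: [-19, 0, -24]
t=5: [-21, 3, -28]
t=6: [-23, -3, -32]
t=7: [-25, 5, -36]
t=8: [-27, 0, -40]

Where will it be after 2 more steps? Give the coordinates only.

[-31, -3, -48]

The first coordinate changes by -2 each step, so at step 10 it is -11 + 10·(-2) = -31.
The second coordinate repeats the cycle [0, 3, -3, 5] with period 4; step 10 mod 4 = 2, giving -3.
The third coordinate changes by -4 each step, so at step 10 it is -8 + 10·(-4) = -48.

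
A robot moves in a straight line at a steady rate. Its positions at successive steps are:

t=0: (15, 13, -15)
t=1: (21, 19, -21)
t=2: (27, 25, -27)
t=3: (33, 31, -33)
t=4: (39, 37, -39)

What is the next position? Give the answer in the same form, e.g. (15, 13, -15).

The position changes by (+6, +6, -6) every step.
step 5: (39, 37, -39) + (+6, +6, -6) → (45, 43, -45)

(45, 43, -45)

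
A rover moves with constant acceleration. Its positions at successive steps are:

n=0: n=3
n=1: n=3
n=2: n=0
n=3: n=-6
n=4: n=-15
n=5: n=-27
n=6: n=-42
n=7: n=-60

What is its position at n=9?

Successive displacements: +0, -3, -6, -9, -12, -15, -18 — each changes by -3.
step 8: -60 − 21 → n=-81
step 9: -81 − 24 → n=-105

n=-105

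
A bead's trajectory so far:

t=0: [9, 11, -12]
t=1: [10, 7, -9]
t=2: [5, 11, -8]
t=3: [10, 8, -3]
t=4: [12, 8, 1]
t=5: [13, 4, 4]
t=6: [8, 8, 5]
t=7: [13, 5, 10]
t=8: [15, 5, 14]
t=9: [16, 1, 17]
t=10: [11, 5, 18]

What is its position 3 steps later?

The moves between consecutive positions are [+1, -4, +3], [-5, +4, +1], [+5, -3, +5], [+2, +0, +4], [+1, -4, +3], [-5, +4, +1], [+5, -3, +5], [+2, +0, +4], [+1, -4, +3], [-5, +4, +1]; they repeat the 4-cycle [[+1, -4, +3], [-5, +4, +1], [+5, -3, +5], [+2, +0, +4]].
step 11: apply [+5, -3, +5] → [16, 2, 23]
step 12: apply [+2, +0, +4] → [18, 2, 27]
step 13: apply [+1, -4, +3] → [19, -2, 30]

[19, -2, 30]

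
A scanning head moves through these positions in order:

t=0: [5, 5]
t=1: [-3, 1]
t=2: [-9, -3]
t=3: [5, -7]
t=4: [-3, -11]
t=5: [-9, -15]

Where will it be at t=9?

The first coordinate repeats the cycle [5, -3, -9] with period 3; step 9 mod 3 = 0, giving 5.
The second coordinate changes by -4 each step, so at step 9 it is 5 + 9·(-4) = -31.

[5, -31]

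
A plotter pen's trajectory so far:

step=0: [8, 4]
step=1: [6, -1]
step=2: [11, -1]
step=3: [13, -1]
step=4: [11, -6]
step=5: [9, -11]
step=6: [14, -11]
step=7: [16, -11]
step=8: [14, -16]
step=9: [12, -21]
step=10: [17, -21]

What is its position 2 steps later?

[17, -26]

Differencing gives [-2, -5], [+5, +0], [+2, +0], [-2, -5], [-2, -5], [+5, +0], [+2, +0], [-2, -5], [-2, -5], [+5, +0]. This is the pattern [-2, -5], [+5, +0], [+2, +0], [-2, -5] repeated.
step 11: apply [+2, +0] → [19, -21]
step 12: apply [-2, -5] → [17, -26]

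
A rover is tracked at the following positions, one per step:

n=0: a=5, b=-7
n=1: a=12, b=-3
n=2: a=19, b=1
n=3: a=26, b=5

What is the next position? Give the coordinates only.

a=33, b=9

Constant displacement of (+7, +4) per step.
step 4: a=26, b=5 + (+7, +4) → a=33, b=9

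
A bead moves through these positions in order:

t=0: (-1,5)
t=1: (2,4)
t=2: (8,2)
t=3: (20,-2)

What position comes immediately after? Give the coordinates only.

(44,-10)

The jumps are (+3,-1), (+6,-2), (+12,-4) — a geometric progression with ratio 2.
step 4: (20,-2) + (+24,-8) → (44,-10)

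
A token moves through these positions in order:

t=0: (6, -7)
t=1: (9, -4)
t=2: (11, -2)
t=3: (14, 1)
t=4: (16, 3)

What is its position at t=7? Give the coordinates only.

(24, 11)

Step-to-step displacements: (+3, +3), (+2, +2), (+3, +3), (+2, +2) — a repeating cycle of length 2.
step 5: apply (+3, +3) → (19, 6)
step 6: apply (+2, +2) → (21, 8)
step 7: apply (+3, +3) → (24, 11)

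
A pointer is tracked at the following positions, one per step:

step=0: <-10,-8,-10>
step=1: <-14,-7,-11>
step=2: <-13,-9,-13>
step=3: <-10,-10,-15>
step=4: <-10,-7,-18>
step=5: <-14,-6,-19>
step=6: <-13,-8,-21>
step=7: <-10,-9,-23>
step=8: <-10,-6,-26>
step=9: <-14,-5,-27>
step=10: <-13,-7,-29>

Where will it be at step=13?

<-14,-4,-35>

Differencing gives <-4,+1,-1>, <+1,-2,-2>, <+3,-1,-2>, <+0,+3,-3>, <-4,+1,-1>, <+1,-2,-2>, <+3,-1,-2>, <+0,+3,-3>, <-4,+1,-1>, <+1,-2,-2>. This is the pattern <-4,+1,-1>, <+1,-2,-2>, <+3,-1,-2>, <+0,+3,-3> repeated.
step 11: apply <+3,-1,-2> → <-10,-8,-31>
step 12: apply <+0,+3,-3> → <-10,-5,-34>
step 13: apply <-4,+1,-1> → <-14,-4,-35>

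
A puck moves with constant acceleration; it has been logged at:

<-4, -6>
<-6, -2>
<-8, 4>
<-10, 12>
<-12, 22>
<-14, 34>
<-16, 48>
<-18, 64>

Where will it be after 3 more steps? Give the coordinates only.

First differences are <-2, +4>, <-2, +6>, <-2, +8>, <-2, +10>, <-2, +12>, <-2, +14>, <-2, +16>; their common second difference is <+0, +2> (constant acceleration).
step 8: <-18, 64> + <-2, +18> → <-20, 82>
step 9: <-20, 82> + <-2, +20> → <-22, 102>
step 10: <-22, 102> + <-2, +22> → <-24, 124>

<-24, 124>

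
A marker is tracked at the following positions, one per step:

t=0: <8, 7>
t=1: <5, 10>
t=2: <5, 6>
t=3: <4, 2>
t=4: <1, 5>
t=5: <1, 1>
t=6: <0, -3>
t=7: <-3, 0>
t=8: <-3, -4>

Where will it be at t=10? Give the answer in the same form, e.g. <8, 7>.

<-7, -5>

Step-to-step displacements: <-3, +3>, <+0, -4>, <-1, -4>, <-3, +3>, <+0, -4>, <-1, -4>, <-3, +3>, <+0, -4> — a repeating cycle of length 3.
step 9: apply <-1, -4> → <-4, -8>
step 10: apply <-3, +3> → <-7, -5>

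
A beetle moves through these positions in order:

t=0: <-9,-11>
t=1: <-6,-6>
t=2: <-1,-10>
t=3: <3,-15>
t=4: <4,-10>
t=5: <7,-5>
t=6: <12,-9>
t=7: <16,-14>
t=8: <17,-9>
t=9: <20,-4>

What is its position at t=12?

<30,-8>

Differencing gives <+3,+5>, <+5,-4>, <+4,-5>, <+1,+5>, <+3,+5>, <+5,-4>, <+4,-5>, <+1,+5>, <+3,+5>. This is the pattern <+3,+5>, <+5,-4>, <+4,-5>, <+1,+5> repeated.
step 10: apply <+5,-4> → <25,-8>
step 11: apply <+4,-5> → <29,-13>
step 12: apply <+1,+5> → <30,-8>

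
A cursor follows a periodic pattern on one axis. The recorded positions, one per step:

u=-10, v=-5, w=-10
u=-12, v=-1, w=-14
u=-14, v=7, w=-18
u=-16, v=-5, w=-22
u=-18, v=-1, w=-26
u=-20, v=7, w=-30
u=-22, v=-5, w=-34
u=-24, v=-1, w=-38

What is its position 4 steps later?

u=-32, v=7, w=-54

U: linear, -2 per step → -32 at step 11.
V: cycles through -5, -1, 7 every 3 steps. Step 11 lands at position 2 of the cycle → 7.
W: linear, -4 per step → -54 at step 11.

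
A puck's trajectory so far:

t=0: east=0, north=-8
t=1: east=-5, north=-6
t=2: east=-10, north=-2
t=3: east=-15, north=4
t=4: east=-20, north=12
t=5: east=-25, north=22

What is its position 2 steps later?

Successive displacements: (-5, +2), (-5, +4), (-5, +6), (-5, +8), (-5, +10) — each changes by (+0, +2).
step 6: east=-25, north=22 + (-5, +12) → east=-30, north=34
step 7: east=-30, north=34 + (-5, +14) → east=-35, north=48

east=-35, north=48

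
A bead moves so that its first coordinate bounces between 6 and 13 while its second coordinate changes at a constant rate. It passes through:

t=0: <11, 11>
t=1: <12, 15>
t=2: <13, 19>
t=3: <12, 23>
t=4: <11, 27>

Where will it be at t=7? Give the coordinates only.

<8, 39>

The first coordinate travels 1 per step and bounces off the walls at 6 and 13.
  step 5: 11 → 10
  step 6: 10 → 9
  step 7: 9 → 8
The second coordinate changes by +4 each step: at step 7 it is 39.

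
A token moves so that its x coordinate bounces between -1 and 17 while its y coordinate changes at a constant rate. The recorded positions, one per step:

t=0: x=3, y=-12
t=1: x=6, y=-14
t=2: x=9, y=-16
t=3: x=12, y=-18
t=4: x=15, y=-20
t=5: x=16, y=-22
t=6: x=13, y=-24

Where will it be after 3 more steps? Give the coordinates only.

The x coordinate reflects between -1 and 17, moving 3 per step.
  step 7: 13 → 10
  step 8: 10 → 7
  step 9: 7 → 4
The y coordinate changes by -2 each step: at step 9 it is -30.

x=4, y=-30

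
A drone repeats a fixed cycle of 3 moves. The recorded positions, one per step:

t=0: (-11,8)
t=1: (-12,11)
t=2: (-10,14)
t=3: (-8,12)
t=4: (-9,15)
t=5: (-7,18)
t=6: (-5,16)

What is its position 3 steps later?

The moves between consecutive positions are (-1,+3), (+2,+3), (+2,-2), (-1,+3), (+2,+3), (+2,-2); they repeat the 3-cycle [(-1,+3), (+2,+3), (+2,-2)].
step 7: apply (-1,+3) → (-6,19)
step 8: apply (+2,+3) → (-4,22)
step 9: apply (+2,-2) → (-2,20)

(-2,20)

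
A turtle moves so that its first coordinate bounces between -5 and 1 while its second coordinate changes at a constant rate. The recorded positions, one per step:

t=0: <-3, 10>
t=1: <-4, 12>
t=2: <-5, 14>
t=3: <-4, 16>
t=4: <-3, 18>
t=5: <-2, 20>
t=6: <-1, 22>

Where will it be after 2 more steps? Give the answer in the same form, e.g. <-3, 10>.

<1, 26>

The first coordinate travels 1 per step and bounces off the walls at -5 and 1.
  step 7: -1 → 0
  step 8: 0 → 1
The second coordinate changes by +2 each step: at step 8 it is 26.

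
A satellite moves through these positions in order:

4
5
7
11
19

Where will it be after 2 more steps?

67

Consecutive displacements +1, +2, +4, +8 scale by a factor of 2 each step.
step 5: 19 + 16 → 35
step 6: 35 + 32 → 67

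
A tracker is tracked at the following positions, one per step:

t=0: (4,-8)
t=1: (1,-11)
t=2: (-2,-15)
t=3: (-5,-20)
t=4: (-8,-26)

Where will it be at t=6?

Taking differences between consecutive positions: (-3,-3), (-3,-4), (-3,-5), (-3,-6). These grow by (+0,-1) each step.
step 5: (-8,-26) + (-3,-7) → (-11,-33)
step 6: (-11,-33) + (-3,-8) → (-14,-41)

(-14,-41)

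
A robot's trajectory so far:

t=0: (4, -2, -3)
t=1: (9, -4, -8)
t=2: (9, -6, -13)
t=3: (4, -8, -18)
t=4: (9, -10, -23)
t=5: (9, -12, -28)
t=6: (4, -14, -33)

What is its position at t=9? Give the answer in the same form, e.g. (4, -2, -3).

(4, -20, -48)

The first coordinate repeats the cycle [4, 9, 9] with period 3; step 9 mod 3 = 0, giving 4.
The second coordinate changes by -2 each step, so at step 9 it is -2 + 9·(-2) = -20.
The third coordinate changes by -5 each step, so at step 9 it is -3 + 9·(-5) = -48.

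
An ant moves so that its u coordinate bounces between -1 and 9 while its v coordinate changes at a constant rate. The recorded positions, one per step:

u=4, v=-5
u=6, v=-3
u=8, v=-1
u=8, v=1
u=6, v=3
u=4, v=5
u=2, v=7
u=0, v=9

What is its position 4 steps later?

u=6, v=17

The u coordinate reflects between -1 and 9, moving 2 per step.
  step 8: 0 → 0
  step 9: 0 → 2
  step 10: 2 → 4
  step 11: 4 → 6
The v coordinate changes by +2 each step: at step 11 it is 17.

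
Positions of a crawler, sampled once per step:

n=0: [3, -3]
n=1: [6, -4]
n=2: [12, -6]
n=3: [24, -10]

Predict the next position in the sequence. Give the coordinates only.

[48, -18]

Consecutive displacements [+3, -1], [+6, -2], [+12, -4] scale by a factor of 2 each step.
step 4: [24, -10] + [+24, -8] → [48, -18]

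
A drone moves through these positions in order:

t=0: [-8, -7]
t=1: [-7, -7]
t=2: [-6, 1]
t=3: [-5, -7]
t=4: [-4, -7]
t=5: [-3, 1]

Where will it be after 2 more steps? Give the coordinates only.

[-1, -7]

First: linear, +1 per step → -1 at step 7.
Second: cycles through -7, -7, 1 every 3 steps. Step 7 lands at position 1 of the cycle → -7.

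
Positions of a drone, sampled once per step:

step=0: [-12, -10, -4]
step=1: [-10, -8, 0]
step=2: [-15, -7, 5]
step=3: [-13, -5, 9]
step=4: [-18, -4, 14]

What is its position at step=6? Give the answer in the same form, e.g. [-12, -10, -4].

Differencing gives [+2, +2, +4], [-5, +1, +5], [+2, +2, +4], [-5, +1, +5]. This is the pattern [+2, +2, +4], [-5, +1, +5] repeated.
step 5: apply [+2, +2, +4] → [-16, -2, 18]
step 6: apply [-5, +1, +5] → [-21, -1, 23]

[-21, -1, 23]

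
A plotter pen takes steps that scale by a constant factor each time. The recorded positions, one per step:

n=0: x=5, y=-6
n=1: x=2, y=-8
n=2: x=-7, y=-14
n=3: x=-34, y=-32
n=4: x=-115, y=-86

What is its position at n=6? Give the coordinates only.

Consecutive displacements (-3, -2), (-9, -6), (-27, -18), (-81, -54) scale by a factor of 3 each step.
step 5: x=-115, y=-86 + (-243, -162) → x=-358, y=-248
step 6: x=-358, y=-248 + (-729, -486) → x=-1087, y=-734

x=-1087, y=-734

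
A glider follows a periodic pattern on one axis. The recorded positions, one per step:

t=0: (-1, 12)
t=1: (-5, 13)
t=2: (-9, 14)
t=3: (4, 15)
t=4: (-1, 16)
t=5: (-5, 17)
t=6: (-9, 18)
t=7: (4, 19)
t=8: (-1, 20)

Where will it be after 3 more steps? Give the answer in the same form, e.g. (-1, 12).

(4, 23)

First: cycles through -1, -5, -9, 4 every 4 steps. Step 11 lands at position 3 of the cycle → 4.
Second: linear, +1 per step → 23 at step 11.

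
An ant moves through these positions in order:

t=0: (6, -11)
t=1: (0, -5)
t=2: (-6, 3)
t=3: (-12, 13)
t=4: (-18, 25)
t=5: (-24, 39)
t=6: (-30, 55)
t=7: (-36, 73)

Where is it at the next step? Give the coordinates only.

(-42, 93)

First differences are (-6, +6), (-6, +8), (-6, +10), (-6, +12), (-6, +14), (-6, +16), (-6, +18); their common second difference is (+0, +2) (constant acceleration).
step 8: (-36, 73) + (-6, +20) → (-42, 93)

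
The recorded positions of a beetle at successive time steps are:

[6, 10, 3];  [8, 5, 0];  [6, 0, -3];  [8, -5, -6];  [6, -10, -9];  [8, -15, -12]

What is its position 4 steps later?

[8, -35, -24]

First: cycles through 6, 8 every 2 steps. Step 9 lands at position 1 of the cycle → 8.
Second: linear, -5 per step → -35 at step 9.
Third: linear, -3 per step → -24 at step 9.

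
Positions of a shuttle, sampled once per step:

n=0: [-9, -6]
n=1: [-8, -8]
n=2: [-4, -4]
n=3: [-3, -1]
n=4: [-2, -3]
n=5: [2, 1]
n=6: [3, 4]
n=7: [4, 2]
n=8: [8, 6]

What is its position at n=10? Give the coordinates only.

[10, 7]

The moves between consecutive positions are [+1, -2], [+4, +4], [+1, +3], [+1, -2], [+4, +4], [+1, +3], [+1, -2], [+4, +4]; they repeat the 3-cycle [[+1, -2], [+4, +4], [+1, +3]].
step 9: apply [+1, +3] → [9, 9]
step 10: apply [+1, -2] → [10, 7]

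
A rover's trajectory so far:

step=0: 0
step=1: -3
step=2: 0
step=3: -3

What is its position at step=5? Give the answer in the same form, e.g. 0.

Consecutive displacements -3, +3, -3 scale by a factor of -1 each step.
step 4: -3 + 3 → 0
step 5: 0 − 3 → -3

-3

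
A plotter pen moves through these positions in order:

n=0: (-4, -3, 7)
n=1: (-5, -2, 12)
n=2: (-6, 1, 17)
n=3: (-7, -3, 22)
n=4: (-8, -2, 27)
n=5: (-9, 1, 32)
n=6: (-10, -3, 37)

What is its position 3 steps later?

First: linear, -1 per step → -13 at step 9.
Second: cycles through -3, -2, 1 every 3 steps. Step 9 lands at position 0 of the cycle → -3.
Third: linear, +5 per step → 52 at step 9.

(-13, -3, 52)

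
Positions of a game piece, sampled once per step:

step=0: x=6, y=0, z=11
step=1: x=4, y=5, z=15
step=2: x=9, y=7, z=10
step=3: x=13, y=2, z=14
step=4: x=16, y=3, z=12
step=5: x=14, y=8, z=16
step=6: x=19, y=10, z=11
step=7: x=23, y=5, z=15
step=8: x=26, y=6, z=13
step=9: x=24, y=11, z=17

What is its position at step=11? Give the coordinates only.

x=33, y=8, z=16

Differencing gives (-2, +5, +4), (+5, +2, -5), (+4, -5, +4), (+3, +1, -2), (-2, +5, +4), (+5, +2, -5), (+4, -5, +4), (+3, +1, -2), (-2, +5, +4). This is the pattern (-2, +5, +4), (+5, +2, -5), (+4, -5, +4), (+3, +1, -2) repeated.
step 10: apply (+5, +2, -5) → x=29, y=13, z=12
step 11: apply (+4, -5, +4) → x=33, y=8, z=16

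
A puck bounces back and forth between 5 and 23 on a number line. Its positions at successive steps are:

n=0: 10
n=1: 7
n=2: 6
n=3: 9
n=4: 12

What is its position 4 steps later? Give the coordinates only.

The value travels 3 per step and bounces off the walls at 5 and 23.
  step 5: 12 → 15
  step 6: 15 → 18
  step 7: 18 → 21
  step 8: 21 → 22

22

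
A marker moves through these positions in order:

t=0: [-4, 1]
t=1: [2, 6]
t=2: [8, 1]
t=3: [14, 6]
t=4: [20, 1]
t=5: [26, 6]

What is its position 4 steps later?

First: linear, +6 per step → 50 at step 9.
Second: cycles through 1, 6 every 2 steps. Step 9 lands at position 1 of the cycle → 6.

[50, 6]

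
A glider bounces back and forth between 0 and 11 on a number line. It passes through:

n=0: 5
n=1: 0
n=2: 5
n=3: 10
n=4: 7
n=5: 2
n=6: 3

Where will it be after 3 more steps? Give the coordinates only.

The value reflects between 0 and 11, moving 5 per step.
  step 7: 3 → 8
  step 8: 8 → 9
  step 9: 9 → 4

4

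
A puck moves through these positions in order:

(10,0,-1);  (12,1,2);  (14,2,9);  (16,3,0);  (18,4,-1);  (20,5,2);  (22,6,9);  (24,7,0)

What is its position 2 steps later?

(28,9,2)

First: linear, +2 per step → 28 at step 9.
Second: linear, +1 per step → 9 at step 9.
Third: cycles through -1, 2, 9, 0 every 4 steps. Step 9 lands at position 1 of the cycle → 2.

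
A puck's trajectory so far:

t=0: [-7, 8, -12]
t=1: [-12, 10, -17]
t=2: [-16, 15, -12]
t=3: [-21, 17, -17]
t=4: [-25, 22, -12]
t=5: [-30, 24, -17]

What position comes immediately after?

The moves between consecutive positions are [-5, +2, -5], [-4, +5, +5], [-5, +2, -5], [-4, +5, +5], [-5, +2, -5]; they repeat the 2-cycle [[-5, +2, -5], [-4, +5, +5]].
step 6: apply [-4, +5, +5] → [-34, 29, -12]

[-34, 29, -12]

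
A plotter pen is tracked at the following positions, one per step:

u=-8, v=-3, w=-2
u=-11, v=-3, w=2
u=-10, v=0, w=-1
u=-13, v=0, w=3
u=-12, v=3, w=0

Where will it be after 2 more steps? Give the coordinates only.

u=-14, v=6, w=1

Step-to-step displacements: (-3,+0,+4), (+1,+3,-3), (-3,+0,+4), (+1,+3,-3) — a repeating cycle of length 2.
step 5: apply (-3,+0,+4) → u=-15, v=3, w=4
step 6: apply (+1,+3,-3) → u=-14, v=6, w=1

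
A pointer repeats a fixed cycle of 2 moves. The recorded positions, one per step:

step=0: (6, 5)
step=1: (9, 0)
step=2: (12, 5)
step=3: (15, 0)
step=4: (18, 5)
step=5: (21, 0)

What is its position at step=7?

The moves between consecutive positions are (+3, -5), (+3, +5), (+3, -5), (+3, +5), (+3, -5); they repeat the 2-cycle [(+3, -5), (+3, +5)].
step 6: apply (+3, +5) → (24, 5)
step 7: apply (+3, -5) → (27, 0)

(27, 0)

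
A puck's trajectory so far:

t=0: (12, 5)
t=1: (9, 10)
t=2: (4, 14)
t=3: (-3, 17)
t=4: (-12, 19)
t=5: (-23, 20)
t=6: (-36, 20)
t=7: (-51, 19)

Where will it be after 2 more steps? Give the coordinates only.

Successive displacements: (-3, +5), (-5, +4), (-7, +3), (-9, +2), (-11, +1), (-13, +0), (-15, -1) — each changes by (-2, -1).
step 8: (-51, 19) + (-17, -2) → (-68, 17)
step 9: (-68, 17) + (-19, -3) → (-87, 14)

(-87, 14)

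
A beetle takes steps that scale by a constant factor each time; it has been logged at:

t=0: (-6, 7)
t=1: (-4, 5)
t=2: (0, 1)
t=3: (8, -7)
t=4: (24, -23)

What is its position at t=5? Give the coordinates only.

Step-to-step displacements: (+2, -2), (+4, -4), (+8, -8), (+16, -16); each is 2× the previous.
step 5: (24, -23) + (+32, -32) → (56, -55)

(56, -55)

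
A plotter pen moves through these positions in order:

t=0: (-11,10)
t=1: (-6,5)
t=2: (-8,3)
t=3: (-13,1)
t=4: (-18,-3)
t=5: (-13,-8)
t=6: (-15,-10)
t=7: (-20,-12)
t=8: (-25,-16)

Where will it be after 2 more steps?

Differencing gives (+5,-5), (-2,-2), (-5,-2), (-5,-4), (+5,-5), (-2,-2), (-5,-2), (-5,-4). This is the pattern (+5,-5), (-2,-2), (-5,-2), (-5,-4) repeated.
step 9: apply (+5,-5) → (-20,-21)
step 10: apply (-2,-2) → (-22,-23)

(-22,-23)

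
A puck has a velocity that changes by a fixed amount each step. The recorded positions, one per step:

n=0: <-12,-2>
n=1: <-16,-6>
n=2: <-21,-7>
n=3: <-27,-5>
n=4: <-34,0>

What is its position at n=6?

<-51,19>

First differences are <-4,-4>, <-5,-1>, <-6,+2>, <-7,+5>; their common second difference is <-1,+3> (constant acceleration).
step 5: <-34,0> + <-8,+8> → <-42,8>
step 6: <-42,8> + <-9,+11> → <-51,19>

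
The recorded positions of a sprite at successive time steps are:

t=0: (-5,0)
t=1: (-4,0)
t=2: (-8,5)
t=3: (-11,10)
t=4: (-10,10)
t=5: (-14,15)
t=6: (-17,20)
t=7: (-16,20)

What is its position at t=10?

(-22,30)

Step-to-step displacements: (+1,+0), (-4,+5), (-3,+5), (+1,+0), (-4,+5), (-3,+5), (+1,+0) — a repeating cycle of length 3.
step 8: apply (-4,+5) → (-20,25)
step 9: apply (-3,+5) → (-23,30)
step 10: apply (+1,+0) → (-22,30)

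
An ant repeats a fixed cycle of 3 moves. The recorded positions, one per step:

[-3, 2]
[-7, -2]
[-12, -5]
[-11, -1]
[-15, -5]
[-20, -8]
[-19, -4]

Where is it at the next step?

Step-to-step displacements: [-4, -4], [-5, -3], [+1, +4], [-4, -4], [-5, -3], [+1, +4] — a repeating cycle of length 3.
step 7: apply [-4, -4] → [-23, -8]

[-23, -8]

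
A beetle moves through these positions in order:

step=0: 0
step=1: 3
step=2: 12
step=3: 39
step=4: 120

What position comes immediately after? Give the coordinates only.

Step-to-step displacements: +3, +9, +27, +81; each is 3× the previous.
step 5: 120 + 243 → 363

363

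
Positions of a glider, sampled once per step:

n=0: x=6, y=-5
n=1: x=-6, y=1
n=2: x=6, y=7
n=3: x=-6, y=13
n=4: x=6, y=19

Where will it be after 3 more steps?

X: cycles through 6, -6 every 2 steps. Step 7 lands at position 1 of the cycle → -6.
Y: linear, +6 per step → 37 at step 7.

x=-6, y=37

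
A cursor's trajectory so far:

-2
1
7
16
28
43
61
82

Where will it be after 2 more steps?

133

First differences are +3, +6, +9, +12, +15, +18, +21; their common second difference is +3 (constant acceleration).
step 8: 82 + 24 → 106
step 9: 106 + 27 → 133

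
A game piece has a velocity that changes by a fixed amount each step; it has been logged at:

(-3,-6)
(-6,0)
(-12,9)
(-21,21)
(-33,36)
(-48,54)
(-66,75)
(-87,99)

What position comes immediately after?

(-111,126)

Successive displacements: (-3,+6), (-6,+9), (-9,+12), (-12,+15), (-15,+18), (-18,+21), (-21,+24) — each changes by (-3,+3).
step 8: (-87,99) + (-24,+27) → (-111,126)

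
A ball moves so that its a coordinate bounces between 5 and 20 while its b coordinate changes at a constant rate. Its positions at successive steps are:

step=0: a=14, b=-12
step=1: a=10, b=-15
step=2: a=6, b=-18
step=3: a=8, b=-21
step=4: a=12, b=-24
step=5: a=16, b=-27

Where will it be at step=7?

a=16, b=-33

The a coordinate travels 4 per step and bounces off the walls at 5 and 20.
  step 6: 16 → 20
  step 7: 20 → 16
The b coordinate changes by -3 each step: at step 7 it is -33.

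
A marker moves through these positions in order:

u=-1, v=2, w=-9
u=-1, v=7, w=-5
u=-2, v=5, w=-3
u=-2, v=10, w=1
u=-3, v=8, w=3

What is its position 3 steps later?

u=-4, v=16, w=13

Step-to-step displacements: (+0, +5, +4), (-1, -2, +2), (+0, +5, +4), (-1, -2, +2) — a repeating cycle of length 2.
step 5: apply (+0, +5, +4) → u=-3, v=13, w=7
step 6: apply (-1, -2, +2) → u=-4, v=11, w=9
step 7: apply (+0, +5, +4) → u=-4, v=16, w=13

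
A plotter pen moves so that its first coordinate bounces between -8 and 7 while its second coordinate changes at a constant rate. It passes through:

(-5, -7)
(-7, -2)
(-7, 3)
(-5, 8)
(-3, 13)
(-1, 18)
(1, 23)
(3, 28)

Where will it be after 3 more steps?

The first coordinate travels 2 per step and bounces off the walls at -8 and 7.
  step 8: 3 → 5
  step 9: 5 → 7
  step 10: 7 → 5
The second coordinate changes by +5 each step: at step 10 it is 43.

(5, 43)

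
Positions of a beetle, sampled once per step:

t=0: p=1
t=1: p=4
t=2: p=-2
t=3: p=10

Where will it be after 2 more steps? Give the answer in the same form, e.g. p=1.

p=34

The jumps are +3, -6, +12 — a geometric progression with ratio -2.
step 4: 10 − 24 → p=-14
step 5: -14 + 48 → p=34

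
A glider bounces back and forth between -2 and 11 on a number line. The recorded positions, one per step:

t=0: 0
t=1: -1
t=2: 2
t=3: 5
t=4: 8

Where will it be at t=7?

5

The value reflects between -2 and 11, moving 3 per step.
  step 5: 8 → 11
  step 6: 11 → 8
  step 7: 8 → 5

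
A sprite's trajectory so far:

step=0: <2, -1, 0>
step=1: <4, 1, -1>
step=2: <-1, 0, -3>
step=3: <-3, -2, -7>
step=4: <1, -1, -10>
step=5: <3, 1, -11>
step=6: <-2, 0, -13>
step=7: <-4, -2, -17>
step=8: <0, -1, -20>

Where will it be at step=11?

<-5, -2, -27>

Differencing gives <+2, +2, -1>, <-5, -1, -2>, <-2, -2, -4>, <+4, +1, -3>, <+2, +2, -1>, <-5, -1, -2>, <-2, -2, -4>, <+4, +1, -3>. This is the pattern <+2, +2, -1>, <-5, -1, -2>, <-2, -2, -4>, <+4, +1, -3> repeated.
step 9: apply <+2, +2, -1> → <2, 1, -21>
step 10: apply <-5, -1, -2> → <-3, 0, -23>
step 11: apply <-2, -2, -4> → <-5, -2, -27>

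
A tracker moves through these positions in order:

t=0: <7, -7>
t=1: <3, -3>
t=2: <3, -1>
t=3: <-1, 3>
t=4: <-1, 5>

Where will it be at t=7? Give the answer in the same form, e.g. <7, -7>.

Step-to-step displacements: <-4, +4>, <+0, +2>, <-4, +4>, <+0, +2> — a repeating cycle of length 2.
step 5: apply <-4, +4> → <-5, 9>
step 6: apply <+0, +2> → <-5, 11>
step 7: apply <-4, +4> → <-9, 15>

<-9, 15>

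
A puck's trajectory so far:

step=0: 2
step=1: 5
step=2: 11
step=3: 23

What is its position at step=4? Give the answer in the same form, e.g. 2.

47

The jumps are +3, +6, +12 — a geometric progression with ratio 2.
step 4: 23 + 24 → 47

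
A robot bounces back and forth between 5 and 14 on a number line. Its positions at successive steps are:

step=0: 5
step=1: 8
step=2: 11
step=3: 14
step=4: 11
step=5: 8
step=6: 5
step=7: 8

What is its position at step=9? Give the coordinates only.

14

The value reflects between 5 and 14, moving 3 per step.
  step 8: 8 → 11
  step 9: 11 → 14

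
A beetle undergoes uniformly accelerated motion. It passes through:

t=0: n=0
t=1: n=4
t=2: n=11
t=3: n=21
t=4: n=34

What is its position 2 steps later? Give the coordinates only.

Successive displacements: +4, +7, +10, +13 — each changes by +3.
step 5: 34 + 16 → n=50
step 6: 50 + 19 → n=69

n=69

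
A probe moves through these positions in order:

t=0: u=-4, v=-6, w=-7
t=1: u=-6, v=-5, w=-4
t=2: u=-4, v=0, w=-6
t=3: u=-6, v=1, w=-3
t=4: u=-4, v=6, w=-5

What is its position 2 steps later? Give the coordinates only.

u=-4, v=12, w=-4

Differencing gives (-2, +1, +3), (+2, +5, -2), (-2, +1, +3), (+2, +5, -2). This is the pattern (-2, +1, +3), (+2, +5, -2) repeated.
step 5: apply (-2, +1, +3) → u=-6, v=7, w=-2
step 6: apply (+2, +5, -2) → u=-4, v=12, w=-4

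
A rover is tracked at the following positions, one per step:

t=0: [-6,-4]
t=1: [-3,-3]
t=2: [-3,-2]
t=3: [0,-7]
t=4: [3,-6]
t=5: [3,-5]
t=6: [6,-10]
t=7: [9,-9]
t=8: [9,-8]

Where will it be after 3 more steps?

[15,-11]

Step-to-step displacements: [+3,+1], [+0,+1], [+3,-5], [+3,+1], [+0,+1], [+3,-5], [+3,+1], [+0,+1] — a repeating cycle of length 3.
step 9: apply [+3,-5] → [12,-13]
step 10: apply [+3,+1] → [15,-12]
step 11: apply [+0,+1] → [15,-11]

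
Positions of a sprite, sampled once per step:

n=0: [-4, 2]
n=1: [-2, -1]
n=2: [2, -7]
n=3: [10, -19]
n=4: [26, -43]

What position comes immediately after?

[58, -91]

The jumps are [+2, -3], [+4, -6], [+8, -12], [+16, -24] — a geometric progression with ratio 2.
step 5: [26, -43] + [+32, -48] → [58, -91]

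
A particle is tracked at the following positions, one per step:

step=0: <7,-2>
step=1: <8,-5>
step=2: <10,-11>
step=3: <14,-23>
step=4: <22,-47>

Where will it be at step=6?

<70,-191>

Consecutive displacements <+1,-3>, <+2,-6>, <+4,-12>, <+8,-24> scale by a factor of 2 each step.
step 5: <22,-47> + <+16,-48> → <38,-95>
step 6: <38,-95> + <+32,-96> → <70,-191>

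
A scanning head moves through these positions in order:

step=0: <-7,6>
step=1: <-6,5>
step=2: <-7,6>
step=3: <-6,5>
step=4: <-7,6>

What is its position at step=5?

Step-to-step displacements: <+1,-1>, <-1,+1>, <+1,-1>, <-1,+1>; each is -1× the previous.
step 5: <-7,6> + <+1,-1> → <-6,5>

<-6,5>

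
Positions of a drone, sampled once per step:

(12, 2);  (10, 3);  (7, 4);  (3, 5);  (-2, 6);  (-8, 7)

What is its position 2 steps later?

First differences are (-2, +1), (-3, +1), (-4, +1), (-5, +1), (-6, +1); their common second difference is (-1, +0) (constant acceleration).
step 6: (-8, 7) + (-7, +1) → (-15, 8)
step 7: (-15, 8) + (-8, +1) → (-23, 9)

(-23, 9)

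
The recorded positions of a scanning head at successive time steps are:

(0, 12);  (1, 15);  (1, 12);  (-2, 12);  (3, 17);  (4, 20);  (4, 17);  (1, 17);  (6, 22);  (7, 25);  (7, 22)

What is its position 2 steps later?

Step-to-step displacements: (+1, +3), (+0, -3), (-3, +0), (+5, +5), (+1, +3), (+0, -3), (-3, +0), (+5, +5), (+1, +3), (+0, -3) — a repeating cycle of length 4.
step 11: apply (-3, +0) → (4, 22)
step 12: apply (+5, +5) → (9, 27)

(9, 27)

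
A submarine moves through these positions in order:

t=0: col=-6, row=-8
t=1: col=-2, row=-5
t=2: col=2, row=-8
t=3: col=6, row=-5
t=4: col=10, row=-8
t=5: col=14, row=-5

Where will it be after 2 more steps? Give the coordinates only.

col=22, row=-5

The col coordinate changes by +4 each step, so at step 7 it is -6 + 7·(4) = 22.
The row coordinate repeats the cycle [-8, -5] with period 2; step 7 mod 2 = 1, giving -5.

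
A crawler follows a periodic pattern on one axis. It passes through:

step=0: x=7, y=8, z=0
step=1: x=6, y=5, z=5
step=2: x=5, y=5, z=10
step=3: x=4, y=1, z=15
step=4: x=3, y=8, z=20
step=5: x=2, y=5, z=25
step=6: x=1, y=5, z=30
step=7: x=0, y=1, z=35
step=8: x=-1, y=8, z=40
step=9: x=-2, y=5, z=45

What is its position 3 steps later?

X: linear, -1 per step → -5 at step 12.
Y: cycles through 8, 5, 5, 1 every 4 steps. Step 12 lands at position 0 of the cycle → 8.
Z: linear, +5 per step → 60 at step 12.

x=-5, y=8, z=60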